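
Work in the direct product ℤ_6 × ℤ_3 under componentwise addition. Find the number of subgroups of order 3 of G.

|G| = 18 and 3 | 18, so subgroups of order 3 are possible by Lagrange.
The subgroups of order 3 are: {(0,0), (0,1), (0,2)}; {(0,0), (2,0), (4,0)}; {(0,0), (2,1), (4,2)}; {(0,0), (2,2), (4,1)}.
So G has 4 subgroups of order 3.

4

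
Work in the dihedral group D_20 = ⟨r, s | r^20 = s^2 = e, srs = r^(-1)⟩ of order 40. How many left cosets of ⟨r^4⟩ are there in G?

8

|⟨r^4⟩| = 5 and |G| = 40.
By Lagrange, [G : H] = |G|/|H| = 40/5 = 8.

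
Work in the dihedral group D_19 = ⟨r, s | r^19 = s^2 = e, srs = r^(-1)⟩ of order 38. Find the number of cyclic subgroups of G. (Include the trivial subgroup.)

Each element a generates a cyclic subgroup ⟨a⟩; distinct elements may generate the same one (a cyclic group of order d has φ(d) generators).
Cyclic subgroups by order — order 1: 1; order 2: 19; order 19: 1.
Total: 21.

21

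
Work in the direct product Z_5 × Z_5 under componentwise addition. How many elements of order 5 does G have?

24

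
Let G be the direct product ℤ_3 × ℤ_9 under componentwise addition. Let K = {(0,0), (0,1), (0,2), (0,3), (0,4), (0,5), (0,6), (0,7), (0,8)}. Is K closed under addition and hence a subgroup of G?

Yes

|K| = 9 divides |G| = 27, consistent with Lagrange.
K contains the identity, every element's inverse is in K, and K is closed under +: it is a subgroup.
In fact K = ⟨(0,1)⟩.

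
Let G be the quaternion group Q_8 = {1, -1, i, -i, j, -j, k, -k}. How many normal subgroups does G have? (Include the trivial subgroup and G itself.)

6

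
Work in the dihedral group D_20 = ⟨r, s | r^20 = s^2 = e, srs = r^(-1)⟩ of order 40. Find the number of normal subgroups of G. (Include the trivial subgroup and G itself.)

9

G has 48 subgroups. Checking conjugation-invariance by order — order 1: 1/1 normal; order 2: 1/21 normal; order 4: 1/11 normal; order 5: 1/1 normal; order 8: 0/5 normal; order 10: 1/5 normal; order 20: 3/3 normal; order 40: 1/1 normal.
Total normal subgroups: 9.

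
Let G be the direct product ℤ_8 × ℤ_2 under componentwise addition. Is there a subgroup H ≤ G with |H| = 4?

Yes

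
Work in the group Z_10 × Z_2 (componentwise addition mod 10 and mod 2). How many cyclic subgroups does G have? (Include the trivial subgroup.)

8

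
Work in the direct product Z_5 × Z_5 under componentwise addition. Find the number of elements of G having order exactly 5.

24

An element (a,b) has order lcm(ord(a), ord(b)); count pairs with lcm equal to 5.
Enumerating gives 24 such elements.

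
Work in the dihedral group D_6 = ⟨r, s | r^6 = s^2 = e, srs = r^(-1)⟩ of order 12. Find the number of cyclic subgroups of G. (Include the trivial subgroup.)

10

A cyclic subgroup of order d is generated by each of its φ(d) elements of order d, so the cyclic subgroups of order d number (#elements of order d)/φ(d).
Cyclic subgroups by order — order 1: 1; order 2: 7; order 3: 1; order 6: 1.
Total: 10.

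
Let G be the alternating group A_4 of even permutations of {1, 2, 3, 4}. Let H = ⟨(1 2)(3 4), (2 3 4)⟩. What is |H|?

12

|⟨(1 2)(3 4)⟩| = 2 and |⟨(2 3 4)⟩| = 3, so |H| is a multiple of lcm(2, 3) = 6 and divides |G| = 12.
Closing {(1 2)(3 4), (2 3 4)} under the group operation gives all of G, so |H| = 12.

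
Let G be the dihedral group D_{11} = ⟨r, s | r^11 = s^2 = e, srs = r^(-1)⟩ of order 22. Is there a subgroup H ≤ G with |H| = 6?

6 does not divide |G| = 22, so by Lagrange no subgroup of order 6 exists.

No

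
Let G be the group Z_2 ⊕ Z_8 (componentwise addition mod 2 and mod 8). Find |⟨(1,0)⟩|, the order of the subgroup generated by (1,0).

2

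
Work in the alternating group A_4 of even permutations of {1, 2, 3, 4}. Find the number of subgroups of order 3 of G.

4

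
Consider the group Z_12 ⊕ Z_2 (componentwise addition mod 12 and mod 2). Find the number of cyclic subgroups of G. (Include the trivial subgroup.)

A cyclic subgroup of order d is generated by each of its φ(d) elements of order d, so the cyclic subgroups of order d number (#elements of order d)/φ(d).
Cyclic subgroups by order — order 1: 1; order 2: 3; order 3: 1; order 4: 2; order 6: 3; order 12: 2.
Total: 12.

12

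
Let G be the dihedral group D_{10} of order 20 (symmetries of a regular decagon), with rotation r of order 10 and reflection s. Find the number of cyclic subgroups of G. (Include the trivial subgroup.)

A cyclic subgroup of order d is generated by each of its φ(d) elements of order d, so the cyclic subgroups of order d number (#elements of order d)/φ(d).
Cyclic subgroups by order — order 1: 1; order 2: 11; order 5: 1; order 10: 1.
Total: 14.

14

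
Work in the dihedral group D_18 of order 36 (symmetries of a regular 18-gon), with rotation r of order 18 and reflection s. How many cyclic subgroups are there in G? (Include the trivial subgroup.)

A cyclic subgroup of order d is generated by each of its φ(d) elements of order d, so the cyclic subgroups of order d number (#elements of order d)/φ(d).
Cyclic subgroups by order — order 1: 1; order 2: 19; order 3: 1; order 6: 1; order 9: 1; order 18: 1.
Total: 24.

24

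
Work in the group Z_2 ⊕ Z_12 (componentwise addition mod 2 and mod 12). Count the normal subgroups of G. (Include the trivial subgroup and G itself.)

G is abelian, so every subgroup is normal.
G has 16 subgroups in total, hence 16 normal subgroups.

16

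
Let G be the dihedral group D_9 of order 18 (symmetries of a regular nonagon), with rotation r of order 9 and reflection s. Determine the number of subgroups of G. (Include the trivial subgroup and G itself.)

16

|G| = 18, so by Lagrange every subgroup order divides 18. Divisors: 1, 2, 3, 6, 9, 18.
Subgroups by order — order 1: 1; order 2: 9; order 3: 1; order 6: 3; order 9: 1; order 18: 1.
Total: 1 + 9 + 1 + 3 + 1 + 1 = 16.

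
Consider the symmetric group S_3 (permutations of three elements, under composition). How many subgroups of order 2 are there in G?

3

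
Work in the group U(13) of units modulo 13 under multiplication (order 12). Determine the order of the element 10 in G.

Compute successive powers of 10 mod 13: 10, 9, 12, 3, 4, 1; 10^6 ≡ 1 (mod 13).
So |⟨10⟩| = 6.

6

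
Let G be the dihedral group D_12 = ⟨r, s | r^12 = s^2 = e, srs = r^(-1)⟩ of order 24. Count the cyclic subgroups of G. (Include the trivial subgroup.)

A cyclic subgroup of order d is generated by each of its φ(d) elements of order d, so the cyclic subgroups of order d number (#elements of order d)/φ(d).
Cyclic subgroups by order — order 1: 1; order 2: 13; order 3: 1; order 4: 1; order 6: 1; order 12: 1.
Total: 18.

18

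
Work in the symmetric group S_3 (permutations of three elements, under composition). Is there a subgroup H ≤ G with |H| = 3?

3 | 6. A subgroup of order 3 is {e, (1 2 3), (1 3 2)}.

Yes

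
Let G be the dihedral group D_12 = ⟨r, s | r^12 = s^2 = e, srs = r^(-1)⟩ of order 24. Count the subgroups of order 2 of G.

|G| = 24 and 2 | 24, so subgroups of order 2 are possible by Lagrange.
The subgroups of order 2 are: {e, r^10s}; {e, r^11s}; {e, r^2s}; {e, r^3s}; … (13 in all).
So G has 13 subgroups of order 2.

13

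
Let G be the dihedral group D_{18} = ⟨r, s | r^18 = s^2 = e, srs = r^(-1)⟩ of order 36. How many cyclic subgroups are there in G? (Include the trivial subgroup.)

24

Group the elements of G by the cyclic subgroup they generate; each cyclic subgroup of order d accounts for φ(d) elements.
Cyclic subgroups by order — order 1: 1; order 2: 19; order 3: 1; order 6: 1; order 9: 1; order 18: 1.
Total: 24.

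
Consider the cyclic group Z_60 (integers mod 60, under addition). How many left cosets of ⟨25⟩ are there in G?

5

|⟨25⟩| = 12 and |G| = 60.
By Lagrange, [G : H] = |G|/|H| = 60/12 = 5.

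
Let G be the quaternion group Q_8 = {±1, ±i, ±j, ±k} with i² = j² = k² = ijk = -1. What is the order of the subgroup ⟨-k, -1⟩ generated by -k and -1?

4

|⟨-k⟩| = 4 and |⟨-1⟩| = 2, so |H| is a multiple of lcm(4, 2) = 4 and divides |G| = 8.
Closing under the operation: H = {1, -1, k, -k}, so |H| = 4.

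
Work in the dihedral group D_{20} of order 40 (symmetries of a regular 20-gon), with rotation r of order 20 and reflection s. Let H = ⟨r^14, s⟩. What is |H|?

|⟨r^14⟩| = 10 and |⟨s⟩| = 2, so |H| is a multiple of lcm(10, 2) = 10 and divides |G| = 40.
Closing under the operation: H = {e, r^2, r^4, r^6, r^8, r^10, r^12, r^14, r^16, r^18, s, r^2s, r^4s, r^6s, r^8s, r^10s, r^12s, r^14s, r^16s, r^18s}, so |H| = 20.

20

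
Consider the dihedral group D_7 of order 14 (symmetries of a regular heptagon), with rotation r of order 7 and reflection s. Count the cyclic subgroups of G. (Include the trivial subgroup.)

9

A cyclic subgroup of order d is generated by each of its φ(d) elements of order d, so the cyclic subgroups of order d number (#elements of order d)/φ(d).
Cyclic subgroups by order — order 1: 1; order 2: 7; order 7: 1.
Total: 9.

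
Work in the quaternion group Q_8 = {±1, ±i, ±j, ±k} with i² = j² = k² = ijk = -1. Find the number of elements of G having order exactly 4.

6

The elements of order 4 are: i, -i, j, -j, k, -k.
That's 6.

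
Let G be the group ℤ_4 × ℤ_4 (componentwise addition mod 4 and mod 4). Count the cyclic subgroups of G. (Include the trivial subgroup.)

A cyclic subgroup of order d is generated by each of its φ(d) elements of order d, so the cyclic subgroups of order d number (#elements of order d)/φ(d).
Cyclic subgroups by order — order 1: 1; order 2: 3; order 4: 6.
Total: 10.

10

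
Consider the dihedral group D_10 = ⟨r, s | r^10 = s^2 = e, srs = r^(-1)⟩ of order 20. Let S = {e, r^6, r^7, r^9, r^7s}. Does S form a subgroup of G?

r^9 ∈ S but its inverse r ∉ S, so S is not a subgroup.

No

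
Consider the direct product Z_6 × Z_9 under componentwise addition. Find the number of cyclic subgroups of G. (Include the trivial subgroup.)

16

A cyclic subgroup of order d is generated by each of its φ(d) elements of order d, so the cyclic subgroups of order d number (#elements of order d)/φ(d).
Cyclic subgroups by order — order 1: 1; order 2: 1; order 3: 4; order 6: 4; order 9: 3; order 18: 3.
Total: 16.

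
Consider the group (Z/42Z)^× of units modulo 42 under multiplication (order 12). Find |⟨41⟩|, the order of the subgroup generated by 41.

2

Compute successive powers of 41 mod 42: 41, 1; 41^2 ≡ 1 (mod 42).
So |⟨41⟩| = 2.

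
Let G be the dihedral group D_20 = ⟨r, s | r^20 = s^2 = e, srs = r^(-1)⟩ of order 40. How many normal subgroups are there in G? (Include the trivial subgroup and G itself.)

G has 48 subgroups. Checking conjugation-invariance by order — order 1: 1/1 normal; order 2: 1/21 normal; order 4: 1/11 normal; order 5: 1/1 normal; order 8: 0/5 normal; order 10: 1/5 normal; order 20: 3/3 normal; order 40: 1/1 normal.
Total normal subgroups: 9.

9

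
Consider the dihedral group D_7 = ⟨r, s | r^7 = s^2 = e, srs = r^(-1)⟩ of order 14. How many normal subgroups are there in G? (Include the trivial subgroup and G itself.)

G has 10 subgroups. Checking conjugation-invariance by order — order 1: 1/1 normal; order 2: 0/7 normal; order 7: 1/1 normal; order 14: 1/1 normal.
Total normal subgroups: 3.

3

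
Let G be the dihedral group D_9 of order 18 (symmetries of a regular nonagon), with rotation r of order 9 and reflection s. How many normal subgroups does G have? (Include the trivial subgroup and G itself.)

4

G has 16 subgroups. Checking conjugation-invariance by order — order 1: 1/1 normal; order 2: 0/9 normal; order 3: 1/1 normal; order 6: 0/3 normal; order 9: 1/1 normal; order 18: 1/1 normal.
Total normal subgroups: 4.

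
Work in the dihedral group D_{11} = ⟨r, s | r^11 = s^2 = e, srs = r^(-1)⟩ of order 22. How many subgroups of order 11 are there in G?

1

|G| = 22 and 11 | 22, so subgroups of order 11 are possible by Lagrange.
The subgroups of order 11 are: {e, r, r^2, r^3, r^4, r^5, r^6, r^7, r^8, r^9, r^10}.
So G has 1 subgroup of order 11.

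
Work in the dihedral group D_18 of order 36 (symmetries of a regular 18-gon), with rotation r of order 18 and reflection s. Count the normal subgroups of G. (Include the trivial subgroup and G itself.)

9

G has 45 subgroups. Checking conjugation-invariance by order — order 1: 1/1 normal; order 2: 1/19 normal; order 3: 1/1 normal; order 4: 0/9 normal; order 6: 1/7 normal; order 9: 1/1 normal; order 12: 0/3 normal; order 18: 3/3 normal; order 36: 1/1 normal.
Total normal subgroups: 9.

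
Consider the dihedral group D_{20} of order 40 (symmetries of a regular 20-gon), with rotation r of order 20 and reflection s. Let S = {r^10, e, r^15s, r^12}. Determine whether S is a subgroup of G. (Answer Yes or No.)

No

r^12 ∈ S but its inverse r^8 ∉ S, so S is not a subgroup.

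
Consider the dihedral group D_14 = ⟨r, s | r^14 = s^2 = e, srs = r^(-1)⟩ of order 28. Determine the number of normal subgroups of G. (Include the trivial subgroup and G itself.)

G has 28 subgroups. Checking conjugation-invariance by order — order 1: 1/1 normal; order 2: 1/15 normal; order 4: 0/7 normal; order 7: 1/1 normal; order 14: 3/3 normal; order 28: 1/1 normal.
Total normal subgroups: 7.

7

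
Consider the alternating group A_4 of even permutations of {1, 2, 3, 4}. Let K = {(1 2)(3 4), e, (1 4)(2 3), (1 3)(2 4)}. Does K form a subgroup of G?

|K| = 4 divides |G| = 12, consistent with Lagrange.
K contains the identity, every element's inverse is in K, and K is closed under ∘: it is a subgroup.

Yes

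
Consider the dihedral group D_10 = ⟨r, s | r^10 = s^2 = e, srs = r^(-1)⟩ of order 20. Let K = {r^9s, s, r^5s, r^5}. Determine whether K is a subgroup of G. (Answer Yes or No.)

No

The identity e ∉ K, so K is not a subgroup.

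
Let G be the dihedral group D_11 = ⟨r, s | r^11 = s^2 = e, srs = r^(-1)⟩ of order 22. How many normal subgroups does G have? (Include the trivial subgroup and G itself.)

3

G has 14 subgroups. Checking conjugation-invariance by order — order 1: 1/1 normal; order 2: 0/11 normal; order 11: 1/1 normal; order 22: 1/1 normal.
Total normal subgroups: 3.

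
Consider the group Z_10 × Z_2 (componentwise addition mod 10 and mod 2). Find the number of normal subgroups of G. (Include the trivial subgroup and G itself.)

G is abelian, so every subgroup is normal.
G has 10 subgroups in total, hence 10 normal subgroups.

10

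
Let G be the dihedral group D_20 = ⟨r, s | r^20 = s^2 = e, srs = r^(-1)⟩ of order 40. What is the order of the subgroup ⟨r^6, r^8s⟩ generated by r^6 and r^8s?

|⟨r^6⟩| = 10 and |⟨r^8s⟩| = 2, so |H| is a multiple of lcm(10, 2) = 10 and divides |G| = 40.
Closing under the operation: H = {e, r^2, r^4, r^6, r^8, r^10, r^12, r^14, r^16, r^18, s, r^2s, r^4s, r^6s, r^8s, r^10s, r^12s, r^14s, r^16s, r^18s}, so |H| = 20.

20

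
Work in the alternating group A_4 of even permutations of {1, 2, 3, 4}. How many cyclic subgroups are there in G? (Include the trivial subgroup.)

A cyclic subgroup of order d is generated by each of its φ(d) elements of order d, so the cyclic subgroups of order d number (#elements of order d)/φ(d).
Cyclic subgroups by order — order 1: 1; order 2: 3; order 3: 4.
Total: 8.

8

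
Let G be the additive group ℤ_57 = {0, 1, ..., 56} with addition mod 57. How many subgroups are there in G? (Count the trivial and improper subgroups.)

4

Subgroups of the cyclic group ℤ_57 correspond bijectively to divisors of 57.
Divisors of 57: 1, 3, 19, 57.
So ℤ_57 has 4 subgroups.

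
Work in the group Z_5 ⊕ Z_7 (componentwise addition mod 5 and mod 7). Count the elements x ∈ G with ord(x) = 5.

4

An element (a,b) has order lcm(ord(a), ord(b)); count pairs with lcm equal to 5.
Enumerating gives 4 such elements.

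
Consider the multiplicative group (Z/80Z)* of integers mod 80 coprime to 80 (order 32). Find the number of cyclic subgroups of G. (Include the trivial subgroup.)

Group the elements of G by the cyclic subgroup they generate; each cyclic subgroup of order d accounts for φ(d) elements.
Cyclic subgroups by order — order 1: 1; order 2: 7; order 4: 12.
Total: 20.

20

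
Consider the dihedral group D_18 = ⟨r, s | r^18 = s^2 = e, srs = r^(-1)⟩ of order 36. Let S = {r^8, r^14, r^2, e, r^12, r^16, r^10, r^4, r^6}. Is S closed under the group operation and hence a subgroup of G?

|S| = 9 divides |G| = 36, consistent with Lagrange.
S contains the identity, every element's inverse is in S, and S is closed under ·: it is a subgroup.
In fact S = ⟨r^4⟩.

Yes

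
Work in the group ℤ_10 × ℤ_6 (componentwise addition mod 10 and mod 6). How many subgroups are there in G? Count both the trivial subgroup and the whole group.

20

|G| = 60, so by Lagrange every subgroup order divides 60. Divisors: 1, 2, 3, 4, 5, 6, 10, 12, 15, 20, 30, 60.
Subgroups by order — order 1: 1; order 2: 3; order 3: 1; order 4: 1; order 5: 1; order 6: 3; order 10: 3; order 12: 1; order 15: 1; order 20: 1; order 30: 3; order 60: 1.
Total: 1 + 3 + 1 + 1 + 1 + 3 + 3 + 1 + 1 + 1 + 3 + 1 = 20.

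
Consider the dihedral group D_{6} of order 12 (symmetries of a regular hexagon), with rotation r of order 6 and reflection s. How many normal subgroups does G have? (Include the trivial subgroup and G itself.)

7

G has 16 subgroups. Checking conjugation-invariance by order — order 1: 1/1 normal; order 2: 1/7 normal; order 3: 1/1 normal; order 4: 0/3 normal; order 6: 3/3 normal; order 12: 1/1 normal.
Total normal subgroups: 7.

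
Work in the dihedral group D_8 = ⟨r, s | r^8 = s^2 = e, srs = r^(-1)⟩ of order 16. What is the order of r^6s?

Computing powers of r^6s: the smallest k with (r^6s)^k = e is k = 2.

2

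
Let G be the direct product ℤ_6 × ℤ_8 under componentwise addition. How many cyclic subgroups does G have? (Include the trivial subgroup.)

16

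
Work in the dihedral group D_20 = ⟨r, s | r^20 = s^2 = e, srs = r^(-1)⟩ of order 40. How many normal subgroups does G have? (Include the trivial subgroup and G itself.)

G has 48 subgroups. Checking conjugation-invariance by order — order 1: 1/1 normal; order 2: 1/21 normal; order 4: 1/11 normal; order 5: 1/1 normal; order 8: 0/5 normal; order 10: 1/5 normal; order 20: 3/3 normal; order 40: 1/1 normal.
Total normal subgroups: 9.

9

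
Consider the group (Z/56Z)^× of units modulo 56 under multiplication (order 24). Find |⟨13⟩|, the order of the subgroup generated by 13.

2

Compute successive powers of 13 mod 56: 13, 1; 13^2 ≡ 1 (mod 56).
So |⟨13⟩| = 2.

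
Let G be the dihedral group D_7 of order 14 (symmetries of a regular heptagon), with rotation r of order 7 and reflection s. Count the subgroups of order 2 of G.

7

|G| = 14 and 2 | 14, so subgroups of order 2 are possible by Lagrange.
The subgroups of order 2 are: {e, r^2s}; {e, r^3s}; {e, r^4s}; {e, r^5s}; … (7 in all).
So G has 7 subgroups of order 2.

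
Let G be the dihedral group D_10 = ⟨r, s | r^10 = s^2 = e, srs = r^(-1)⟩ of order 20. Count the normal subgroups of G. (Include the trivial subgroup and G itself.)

7

G has 22 subgroups. Checking conjugation-invariance by order — order 1: 1/1 normal; order 2: 1/11 normal; order 4: 0/5 normal; order 5: 1/1 normal; order 10: 3/3 normal; order 20: 1/1 normal.
Total normal subgroups: 7.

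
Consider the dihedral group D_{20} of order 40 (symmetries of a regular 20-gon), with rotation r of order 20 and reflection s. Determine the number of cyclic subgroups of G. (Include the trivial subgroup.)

A cyclic subgroup of order d is generated by each of its φ(d) elements of order d, so the cyclic subgroups of order d number (#elements of order d)/φ(d).
Cyclic subgroups by order — order 1: 1; order 2: 21; order 4: 1; order 5: 1; order 10: 1; order 20: 1.
Total: 26.

26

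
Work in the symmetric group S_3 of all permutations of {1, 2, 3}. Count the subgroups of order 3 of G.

|G| = 6 and 3 | 6, so subgroups of order 3 are possible by Lagrange.
The subgroups of order 3 are: {e, (1 2 3), (1 3 2)}.
So G has 1 subgroup of order 3.

1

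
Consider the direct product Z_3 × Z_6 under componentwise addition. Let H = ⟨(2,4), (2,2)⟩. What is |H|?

9

|⟨(2,4)⟩| = 3 and |⟨(2,2)⟩| = 3, so |H| is a multiple of lcm(3, 3) = 3 and divides |G| = 18.
Closing under the operation: H = {(0,0), (0,2), (0,4), (1,0), (1,2), (1,4), (2,0), (2,2), (2,4)}, so |H| = 9.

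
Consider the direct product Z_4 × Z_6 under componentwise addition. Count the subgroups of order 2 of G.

|G| = 24 and 2 | 24, so subgroups of order 2 are possible by Lagrange.
The subgroups of order 2 are: {(0,0), (0,3)}; {(0,0), (2,0)}; {(0,0), (2,3)}.
So G has 3 subgroups of order 2.

3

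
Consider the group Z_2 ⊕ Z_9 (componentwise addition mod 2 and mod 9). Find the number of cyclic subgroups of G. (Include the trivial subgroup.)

A cyclic subgroup of order d is generated by each of its φ(d) elements of order d, so the cyclic subgroups of order d number (#elements of order d)/φ(d).
Cyclic subgroups by order — order 1: 1; order 2: 1; order 3: 1; order 6: 1; order 9: 1; order 18: 1.
Total: 6.

6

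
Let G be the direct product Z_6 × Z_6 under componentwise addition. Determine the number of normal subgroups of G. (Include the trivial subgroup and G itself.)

30

G is abelian, so every subgroup is normal.
G has 30 subgroups in total, hence 30 normal subgroups.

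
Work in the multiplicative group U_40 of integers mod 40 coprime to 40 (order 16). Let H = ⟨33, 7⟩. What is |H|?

|⟨33⟩| = 4 and |⟨7⟩| = 4, so |H| is a multiple of lcm(4, 4) = 4 and divides |G| = 16.
Closing under the operation: H = {1, 7, 9, 17, 23, 31, 33, 39}, so |H| = 8.

8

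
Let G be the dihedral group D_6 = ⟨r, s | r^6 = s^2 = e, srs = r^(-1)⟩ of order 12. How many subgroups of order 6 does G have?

3

|G| = 12 and 6 | 12, so subgroups of order 6 are possible by Lagrange.
The subgroups of order 6 are: {e, r, r^2, r^3, r^4, r^5}; {e, r^2, r^4, s, r^2s, r^4s}; {e, r^2, r^4, rs, r^3s, r^5s}.
So G has 3 subgroups of order 6.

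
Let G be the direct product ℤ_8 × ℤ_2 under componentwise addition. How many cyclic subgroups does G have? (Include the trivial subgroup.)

8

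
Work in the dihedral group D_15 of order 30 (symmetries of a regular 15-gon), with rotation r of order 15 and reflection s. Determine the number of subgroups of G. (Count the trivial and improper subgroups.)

|G| = 30, so by Lagrange every subgroup order divides 30. Divisors: 1, 2, 3, 5, 6, 10, 15, 30.
Subgroups by order — order 1: 1; order 2: 15; order 3: 1; order 5: 1; order 6: 5; order 10: 3; order 15: 1; order 30: 1.
Total: 1 + 15 + 1 + 1 + 5 + 3 + 1 + 1 = 28.

28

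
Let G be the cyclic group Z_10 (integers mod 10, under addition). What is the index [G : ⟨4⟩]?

2

|⟨4⟩| = 5 and |G| = 10.
By Lagrange, [G : H] = |G|/|H| = 10/5 = 2.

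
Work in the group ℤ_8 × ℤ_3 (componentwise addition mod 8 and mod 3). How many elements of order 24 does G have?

An element (a,b) has order lcm(ord(a), ord(b)); count pairs with lcm equal to 24.
Enumerating gives 8 such elements.

8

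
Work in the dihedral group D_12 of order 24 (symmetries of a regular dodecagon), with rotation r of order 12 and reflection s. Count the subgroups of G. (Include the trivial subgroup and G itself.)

|G| = 24, so by Lagrange every subgroup order divides 24. Divisors: 1, 2, 3, 4, 6, 8, 12, 24.
Subgroups by order — order 1: 1; order 2: 13; order 3: 1; order 4: 7; order 6: 5; order 8: 3; order 12: 3; order 24: 1.
Total: 1 + 13 + 1 + 7 + 5 + 3 + 3 + 1 = 34.

34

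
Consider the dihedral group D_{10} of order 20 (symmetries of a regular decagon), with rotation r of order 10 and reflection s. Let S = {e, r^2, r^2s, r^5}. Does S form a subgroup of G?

r^2 ∈ S but its inverse r^8 ∉ S, so S is not a subgroup.

No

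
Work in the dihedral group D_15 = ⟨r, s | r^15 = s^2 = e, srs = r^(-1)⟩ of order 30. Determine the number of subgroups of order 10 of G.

|G| = 30 and 10 | 30, so subgroups of order 10 are possible by Lagrange.
The subgroups of order 10 are: {e, r^3, r^6, r^9, r^12, rs, r^4s, r^7s, r^10s, r^13s}; {e, r^3, r^6, r^9, r^12, r^2s, r^5s, r^8s, r^11s, r^14s}; {e, r^3, r^6, r^9, r^12, s, r^3s, r^6s, r^9s, r^12s}.
So G has 3 subgroups of order 10.

3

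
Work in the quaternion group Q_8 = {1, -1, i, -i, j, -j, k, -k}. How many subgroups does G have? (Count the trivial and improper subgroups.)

6

|G| = 8, so by Lagrange every subgroup order divides 8. Divisors: 1, 2, 4, 8.
Subgroups by order — order 1: 1; order 2: 1; order 4: 3; order 8: 1.
Total: 1 + 1 + 3 + 1 = 6.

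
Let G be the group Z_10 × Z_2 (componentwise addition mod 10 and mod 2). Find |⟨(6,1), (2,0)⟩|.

10

|⟨(6,1)⟩| = 10 and |⟨(2,0)⟩| = 5, so |H| is a multiple of lcm(10, 5) = 10 and divides |G| = 20.
Closing under the operation: H = {(0,0), (0,1), (2,0), (2,1), (4,0), (4,1), (6,0), (6,1), (8,0), (8,1)}, so |H| = 10.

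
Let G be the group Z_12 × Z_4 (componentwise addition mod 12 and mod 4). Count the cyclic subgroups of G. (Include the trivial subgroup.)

Each element a generates a cyclic subgroup ⟨a⟩; distinct elements may generate the same one (a cyclic group of order d has φ(d) generators).
Cyclic subgroups by order — order 1: 1; order 2: 3; order 3: 1; order 4: 6; order 6: 3; order 12: 6.
Total: 20.

20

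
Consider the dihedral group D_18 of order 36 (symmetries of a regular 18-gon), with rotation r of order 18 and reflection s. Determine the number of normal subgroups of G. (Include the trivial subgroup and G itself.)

G has 45 subgroups. Checking conjugation-invariance by order — order 1: 1/1 normal; order 2: 1/19 normal; order 3: 1/1 normal; order 4: 0/9 normal; order 6: 1/7 normal; order 9: 1/1 normal; order 12: 0/3 normal; order 18: 3/3 normal; order 36: 1/1 normal.
Total normal subgroups: 9.

9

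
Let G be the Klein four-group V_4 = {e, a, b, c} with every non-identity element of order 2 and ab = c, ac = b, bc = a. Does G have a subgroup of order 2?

Yes

2 | 4. A subgroup of order 2 is {e, a}.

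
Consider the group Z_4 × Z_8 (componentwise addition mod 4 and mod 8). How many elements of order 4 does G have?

An element (a,b) has order lcm(ord(a), ord(b)); count pairs with lcm equal to 4.
Enumerating gives 12 such elements.

12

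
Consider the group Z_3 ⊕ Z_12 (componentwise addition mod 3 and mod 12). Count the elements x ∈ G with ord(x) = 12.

An element (a,b) has order lcm(ord(a), ord(b)); count pairs with lcm equal to 12.
Enumerating gives 16 such elements.

16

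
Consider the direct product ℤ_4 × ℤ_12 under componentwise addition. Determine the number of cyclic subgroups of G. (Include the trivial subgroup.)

20

Each element a generates a cyclic subgroup ⟨a⟩; distinct elements may generate the same one (a cyclic group of order d has φ(d) generators).
Cyclic subgroups by order — order 1: 1; order 2: 3; order 3: 1; order 4: 6; order 6: 3; order 12: 6.
Total: 20.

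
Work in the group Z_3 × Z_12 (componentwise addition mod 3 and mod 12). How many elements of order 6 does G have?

8

An element (a,b) has order lcm(ord(a), ord(b)); count pairs with lcm equal to 6.
Enumerating gives 8 such elements.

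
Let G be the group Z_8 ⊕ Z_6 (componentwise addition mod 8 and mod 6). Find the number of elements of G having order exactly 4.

4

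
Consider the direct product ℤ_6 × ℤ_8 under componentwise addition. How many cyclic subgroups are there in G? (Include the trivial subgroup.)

16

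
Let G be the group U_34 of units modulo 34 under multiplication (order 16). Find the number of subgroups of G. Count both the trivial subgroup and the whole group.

5

|G| = 16, so by Lagrange every subgroup order divides 16. Divisors: 1, 2, 4, 8, 16.
Subgroups by order — order 1: 1; order 2: 1; order 4: 1; order 8: 1; order 16: 1.
Total: 1 + 1 + 1 + 1 + 1 = 5.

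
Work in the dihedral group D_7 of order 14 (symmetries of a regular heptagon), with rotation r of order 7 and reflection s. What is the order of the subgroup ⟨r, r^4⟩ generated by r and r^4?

|⟨r⟩| = 7 and |⟨r^4⟩| = 7, so |H| is a multiple of lcm(7, 7) = 7 and divides |G| = 14.
Closing under the operation: H = {e, r, r^2, r^3, r^4, r^5, r^6}, so |H| = 7.

7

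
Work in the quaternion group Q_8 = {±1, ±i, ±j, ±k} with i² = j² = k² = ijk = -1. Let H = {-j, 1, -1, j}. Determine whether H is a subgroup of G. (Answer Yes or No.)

Yes

|H| = 4 divides |G| = 8, consistent with Lagrange.
H contains the identity, every element's inverse is in H, and H is closed under ·: it is a subgroup.
In fact H = ⟨j⟩.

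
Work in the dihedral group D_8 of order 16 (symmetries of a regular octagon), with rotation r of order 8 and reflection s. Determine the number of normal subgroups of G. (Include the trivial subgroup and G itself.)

G has 19 subgroups. Checking conjugation-invariance by order — order 1: 1/1 normal; order 2: 1/9 normal; order 4: 1/5 normal; order 8: 3/3 normal; order 16: 1/1 normal.
Total normal subgroups: 7.

7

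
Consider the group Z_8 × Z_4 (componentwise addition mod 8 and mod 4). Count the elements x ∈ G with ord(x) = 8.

16

An element (a,b) has order lcm(ord(a), ord(b)); count pairs with lcm equal to 8.
Enumerating gives 16 such elements.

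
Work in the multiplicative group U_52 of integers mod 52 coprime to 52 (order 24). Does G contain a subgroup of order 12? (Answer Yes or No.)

Yes

12 | 24. A subgroup of order 12 is {1, 7, 9, 11, 15, 17, 19, 25, 29, 31, 47, 49}.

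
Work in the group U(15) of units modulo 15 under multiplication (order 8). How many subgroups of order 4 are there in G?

3

|G| = 8 and 4 | 8, so subgroups of order 4 are possible by Lagrange.
The subgroups of order 4 are: {1, 4, 11, 14}; {1, 4, 7, 13}; {1, 2, 4, 8}.
So G has 3 subgroups of order 4.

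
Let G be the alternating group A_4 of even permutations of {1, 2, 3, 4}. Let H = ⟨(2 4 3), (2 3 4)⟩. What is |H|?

|⟨(2 4 3)⟩| = 3 and |⟨(2 3 4)⟩| = 3, so |H| is a multiple of lcm(3, 3) = 3 and divides |G| = 12.
Closing under the operation: H = {e, (2 3 4), (2 4 3)}, so |H| = 3.

3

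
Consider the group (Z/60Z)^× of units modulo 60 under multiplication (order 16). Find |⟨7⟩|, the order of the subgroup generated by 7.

4

Compute successive powers of 7 mod 60: 7, 49, 43, 1; 7^4 ≡ 1 (mod 60).
So |⟨7⟩| = 4.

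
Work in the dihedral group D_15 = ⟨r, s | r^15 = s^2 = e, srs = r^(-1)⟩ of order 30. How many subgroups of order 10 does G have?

|G| = 30 and 10 | 30, so subgroups of order 10 are possible by Lagrange.
The subgroups of order 10 are: {e, r^3, r^6, r^9, r^12, rs, r^4s, r^7s, r^10s, r^13s}; {e, r^3, r^6, r^9, r^12, r^2s, r^5s, r^8s, r^11s, r^14s}; {e, r^3, r^6, r^9, r^12, s, r^3s, r^6s, r^9s, r^12s}.
So G has 3 subgroups of order 10.

3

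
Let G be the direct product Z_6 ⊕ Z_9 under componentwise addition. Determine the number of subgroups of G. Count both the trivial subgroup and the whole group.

20

|G| = 54, so by Lagrange every subgroup order divides 54. Divisors: 1, 2, 3, 6, 9, 18, 27, 54.
Subgroups by order — order 1: 1; order 2: 1; order 3: 4; order 6: 4; order 9: 4; order 18: 4; order 27: 1; order 54: 1.
Total: 1 + 1 + 4 + 4 + 4 + 4 + 1 + 1 = 20.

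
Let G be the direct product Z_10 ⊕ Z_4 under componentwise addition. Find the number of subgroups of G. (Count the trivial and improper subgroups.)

|G| = 40, so by Lagrange every subgroup order divides 40. Divisors: 1, 2, 4, 5, 8, 10, 20, 40.
Subgroups by order — order 1: 1; order 2: 3; order 4: 3; order 5: 1; order 8: 1; order 10: 3; order 20: 3; order 40: 1.
Total: 1 + 3 + 3 + 1 + 1 + 3 + 3 + 1 = 16.

16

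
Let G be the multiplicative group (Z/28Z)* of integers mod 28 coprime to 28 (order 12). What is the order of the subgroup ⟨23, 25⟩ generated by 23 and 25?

|⟨23⟩| = 6 and |⟨25⟩| = 3, so |H| is a multiple of lcm(6, 3) = 6 and divides |G| = 12.
Closing under the operation: H = {1, 9, 11, 15, 23, 25}, so |H| = 6.

6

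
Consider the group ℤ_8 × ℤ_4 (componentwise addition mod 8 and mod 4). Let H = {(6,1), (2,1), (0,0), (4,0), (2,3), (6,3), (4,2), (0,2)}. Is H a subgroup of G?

|H| = 8 divides |G| = 32, consistent with Lagrange.
H contains the identity, every element's inverse is in H, and H is closed under +: it is a subgroup.

Yes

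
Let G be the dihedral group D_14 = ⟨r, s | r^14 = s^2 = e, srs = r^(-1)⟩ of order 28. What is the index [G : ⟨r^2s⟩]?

14

|⟨r^2s⟩| = 2 and |G| = 28.
By Lagrange, [G : H] = |G|/|H| = 28/2 = 14.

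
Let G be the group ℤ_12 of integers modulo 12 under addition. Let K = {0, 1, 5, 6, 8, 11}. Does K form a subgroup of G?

5 ∈ K but its inverse 7 ∉ K, so K is not a subgroup.

No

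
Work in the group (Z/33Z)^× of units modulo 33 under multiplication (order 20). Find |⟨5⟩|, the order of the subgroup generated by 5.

10

Compute successive powers of 5 mod 33: 5, 25, 26, 31, 23, 16, 14, 4, …; 5^10 ≡ 1 (mod 33).
So |⟨5⟩| = 10.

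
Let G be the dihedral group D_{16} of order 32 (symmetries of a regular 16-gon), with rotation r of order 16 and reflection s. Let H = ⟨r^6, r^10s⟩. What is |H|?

|⟨r^6⟩| = 8 and |⟨r^10s⟩| = 2, so |H| is a multiple of lcm(8, 2) = 8 and divides |G| = 32.
Closing under the operation: H = {e, r^2, r^4, r^6, r^8, r^10, r^12, r^14, s, r^2s, r^4s, r^6s, r^8s, r^10s, r^12s, r^14s}, so |H| = 16.

16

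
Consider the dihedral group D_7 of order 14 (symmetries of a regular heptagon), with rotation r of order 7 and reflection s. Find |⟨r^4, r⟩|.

|⟨r^4⟩| = 7 and |⟨r⟩| = 7, so |H| is a multiple of lcm(7, 7) = 7 and divides |G| = 14.
Closing under the operation: H = {e, r, r^2, r^3, r^4, r^5, r^6}, so |H| = 7.

7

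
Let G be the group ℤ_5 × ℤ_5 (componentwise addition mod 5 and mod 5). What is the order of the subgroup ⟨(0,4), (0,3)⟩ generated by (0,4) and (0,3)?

5

|⟨(0,4)⟩| = 5 and |⟨(0,3)⟩| = 5, so |H| is a multiple of lcm(5, 5) = 5 and divides |G| = 25.
Closing under the operation: H = {(0,0), (0,1), (0,2), (0,3), (0,4)}, so |H| = 5.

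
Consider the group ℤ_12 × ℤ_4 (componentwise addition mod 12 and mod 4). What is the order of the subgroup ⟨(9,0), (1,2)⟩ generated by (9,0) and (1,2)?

24

|⟨(9,0)⟩| = 4 and |⟨(1,2)⟩| = 12, so |H| is a multiple of lcm(4, 12) = 12 and divides |G| = 48.
Closing under the operation: H = {(0,0), (0,2), (1,0), (1,2), (2,0), (2,2), (3,0), (3,2), (4,0), (4,2), (5,0), (5,2), (6,0), (6,2), (7,0), (7,2), (8,0), (8,2), (9,0), (9,2), (10,0), (10,2), (11,0), (11,2)}, so |H| = 24.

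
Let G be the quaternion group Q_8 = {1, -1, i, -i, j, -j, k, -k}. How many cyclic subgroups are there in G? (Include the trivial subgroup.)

A cyclic subgroup of order d is generated by each of its φ(d) elements of order d, so the cyclic subgroups of order d number (#elements of order d)/φ(d).
Cyclic subgroups by order — order 1: 1; order 2: 1; order 4: 3.
Total: 5.

5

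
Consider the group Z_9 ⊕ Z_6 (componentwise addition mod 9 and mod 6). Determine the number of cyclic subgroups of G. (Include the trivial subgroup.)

A cyclic subgroup of order d is generated by each of its φ(d) elements of order d, so the cyclic subgroups of order d number (#elements of order d)/φ(d).
Cyclic subgroups by order — order 1: 1; order 2: 1; order 3: 4; order 6: 4; order 9: 3; order 18: 3.
Total: 16.

16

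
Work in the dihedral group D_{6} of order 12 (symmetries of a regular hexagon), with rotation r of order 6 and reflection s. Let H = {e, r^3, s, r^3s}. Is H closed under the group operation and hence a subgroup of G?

|H| = 4 divides |G| = 12, consistent with Lagrange.
H contains the identity, every element's inverse is in H, and H is closed under ·: it is a subgroup.

Yes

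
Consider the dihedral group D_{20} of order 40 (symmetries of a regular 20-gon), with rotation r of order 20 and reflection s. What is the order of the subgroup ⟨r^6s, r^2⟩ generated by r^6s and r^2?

20

|⟨r^6s⟩| = 2 and |⟨r^2⟩| = 10, so |H| is a multiple of lcm(2, 10) = 10 and divides |G| = 40.
Closing under the operation: H = {e, r^2, r^4, r^6, r^8, r^10, r^12, r^14, r^16, r^18, s, r^2s, r^4s, r^6s, r^8s, r^10s, r^12s, r^14s, r^16s, r^18s}, so |H| = 20.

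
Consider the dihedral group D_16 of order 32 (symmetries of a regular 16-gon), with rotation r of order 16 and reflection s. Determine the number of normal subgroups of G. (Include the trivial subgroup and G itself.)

8

G has 36 subgroups. Checking conjugation-invariance by order — order 1: 1/1 normal; order 2: 1/17 normal; order 4: 1/9 normal; order 8: 1/5 normal; order 16: 3/3 normal; order 32: 1/1 normal.
Total normal subgroups: 8.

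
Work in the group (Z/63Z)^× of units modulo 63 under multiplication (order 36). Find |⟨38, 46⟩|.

18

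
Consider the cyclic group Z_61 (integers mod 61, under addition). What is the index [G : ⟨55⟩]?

1

|⟨55⟩| = 61 and |G| = 61.
By Lagrange, [G : H] = |G|/|H| = 61/61 = 1.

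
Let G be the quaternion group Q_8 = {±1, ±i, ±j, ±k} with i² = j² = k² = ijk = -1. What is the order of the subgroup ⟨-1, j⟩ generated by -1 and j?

4

|⟨-1⟩| = 2 and |⟨j⟩| = 4, so |H| is a multiple of lcm(2, 4) = 4 and divides |G| = 8.
Closing under the operation: H = {1, -1, j, -j}, so |H| = 4.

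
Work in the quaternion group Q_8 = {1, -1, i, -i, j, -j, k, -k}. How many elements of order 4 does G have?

6

The elements of order 4 are: i, -i, j, -j, k, -k.
That's 6.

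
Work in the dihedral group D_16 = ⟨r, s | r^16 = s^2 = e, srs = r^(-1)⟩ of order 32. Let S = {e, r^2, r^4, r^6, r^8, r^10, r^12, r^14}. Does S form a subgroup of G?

Yes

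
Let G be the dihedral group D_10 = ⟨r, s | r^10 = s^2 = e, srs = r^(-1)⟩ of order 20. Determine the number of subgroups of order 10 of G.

3

|G| = 20 and 10 | 20, so subgroups of order 10 are possible by Lagrange.
The subgroups of order 10 are: {e, r, r^2, r^3, r^4, r^5, r^6, r^7, r^8, r^9}; {e, r^2, r^4, r^6, r^8, s, r^2s, r^4s, r^6s, r^8s}; {e, r^2, r^4, r^6, r^8, rs, r^3s, r^5s, r^7s, r^9s}.
So G has 3 subgroups of order 10.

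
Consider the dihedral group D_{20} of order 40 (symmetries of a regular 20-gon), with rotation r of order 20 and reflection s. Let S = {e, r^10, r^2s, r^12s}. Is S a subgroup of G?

|S| = 4 divides |G| = 40, consistent with Lagrange.
S contains the identity, every element's inverse is in S, and S is closed under ·: it is a subgroup.

Yes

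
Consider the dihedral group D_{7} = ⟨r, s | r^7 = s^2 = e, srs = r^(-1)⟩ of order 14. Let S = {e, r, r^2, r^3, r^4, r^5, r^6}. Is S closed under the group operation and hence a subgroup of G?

Yes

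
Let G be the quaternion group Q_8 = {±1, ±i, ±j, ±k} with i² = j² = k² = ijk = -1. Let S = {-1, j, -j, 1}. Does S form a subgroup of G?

Yes

|S| = 4 divides |G| = 8, consistent with Lagrange.
S contains the identity, every element's inverse is in S, and S is closed under ·: it is a subgroup.
In fact S = ⟨j⟩.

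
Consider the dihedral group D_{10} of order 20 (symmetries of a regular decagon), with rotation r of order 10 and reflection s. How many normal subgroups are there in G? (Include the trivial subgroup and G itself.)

7

G has 22 subgroups. Checking conjugation-invariance by order — order 1: 1/1 normal; order 2: 1/11 normal; order 4: 0/5 normal; order 5: 1/1 normal; order 10: 3/3 normal; order 20: 1/1 normal.
Total normal subgroups: 7.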